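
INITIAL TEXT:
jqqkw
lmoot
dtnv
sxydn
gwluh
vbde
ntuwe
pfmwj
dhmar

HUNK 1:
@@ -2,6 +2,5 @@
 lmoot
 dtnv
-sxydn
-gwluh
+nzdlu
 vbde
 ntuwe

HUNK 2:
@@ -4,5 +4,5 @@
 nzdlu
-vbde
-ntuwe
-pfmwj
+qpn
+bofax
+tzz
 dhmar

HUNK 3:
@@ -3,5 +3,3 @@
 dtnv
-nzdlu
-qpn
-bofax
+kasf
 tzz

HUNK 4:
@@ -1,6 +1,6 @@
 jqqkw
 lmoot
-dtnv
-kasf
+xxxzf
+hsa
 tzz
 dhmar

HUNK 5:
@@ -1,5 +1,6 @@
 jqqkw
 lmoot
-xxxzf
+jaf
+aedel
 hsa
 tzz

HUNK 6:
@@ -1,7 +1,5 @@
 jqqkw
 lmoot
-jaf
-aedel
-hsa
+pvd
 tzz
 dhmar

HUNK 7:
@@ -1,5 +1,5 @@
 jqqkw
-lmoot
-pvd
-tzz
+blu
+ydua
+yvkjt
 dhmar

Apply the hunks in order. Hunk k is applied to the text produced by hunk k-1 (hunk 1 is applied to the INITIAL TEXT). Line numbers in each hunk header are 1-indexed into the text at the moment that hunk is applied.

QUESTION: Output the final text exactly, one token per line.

Answer: jqqkw
blu
ydua
yvkjt
dhmar

Derivation:
Hunk 1: at line 2 remove [sxydn,gwluh] add [nzdlu] -> 8 lines: jqqkw lmoot dtnv nzdlu vbde ntuwe pfmwj dhmar
Hunk 2: at line 4 remove [vbde,ntuwe,pfmwj] add [qpn,bofax,tzz] -> 8 lines: jqqkw lmoot dtnv nzdlu qpn bofax tzz dhmar
Hunk 3: at line 3 remove [nzdlu,qpn,bofax] add [kasf] -> 6 lines: jqqkw lmoot dtnv kasf tzz dhmar
Hunk 4: at line 1 remove [dtnv,kasf] add [xxxzf,hsa] -> 6 lines: jqqkw lmoot xxxzf hsa tzz dhmar
Hunk 5: at line 1 remove [xxxzf] add [jaf,aedel] -> 7 lines: jqqkw lmoot jaf aedel hsa tzz dhmar
Hunk 6: at line 1 remove [jaf,aedel,hsa] add [pvd] -> 5 lines: jqqkw lmoot pvd tzz dhmar
Hunk 7: at line 1 remove [lmoot,pvd,tzz] add [blu,ydua,yvkjt] -> 5 lines: jqqkw blu ydua yvkjt dhmar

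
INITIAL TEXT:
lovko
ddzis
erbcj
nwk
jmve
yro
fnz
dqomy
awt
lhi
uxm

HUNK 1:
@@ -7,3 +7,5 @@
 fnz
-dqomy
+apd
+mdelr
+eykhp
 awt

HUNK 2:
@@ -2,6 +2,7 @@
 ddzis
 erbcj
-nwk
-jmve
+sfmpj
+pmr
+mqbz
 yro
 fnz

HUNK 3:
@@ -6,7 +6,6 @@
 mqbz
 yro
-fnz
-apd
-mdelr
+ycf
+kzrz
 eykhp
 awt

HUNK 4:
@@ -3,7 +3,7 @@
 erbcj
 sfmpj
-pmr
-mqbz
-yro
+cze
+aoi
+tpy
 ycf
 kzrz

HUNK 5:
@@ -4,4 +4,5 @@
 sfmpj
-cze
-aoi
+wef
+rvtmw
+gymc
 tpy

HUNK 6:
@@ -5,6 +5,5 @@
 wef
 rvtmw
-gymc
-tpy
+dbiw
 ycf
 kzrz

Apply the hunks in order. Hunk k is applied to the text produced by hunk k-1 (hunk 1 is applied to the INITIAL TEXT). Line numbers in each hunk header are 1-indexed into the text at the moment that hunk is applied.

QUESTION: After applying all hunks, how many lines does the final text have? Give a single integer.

Hunk 1: at line 7 remove [dqomy] add [apd,mdelr,eykhp] -> 13 lines: lovko ddzis erbcj nwk jmve yro fnz apd mdelr eykhp awt lhi uxm
Hunk 2: at line 2 remove [nwk,jmve] add [sfmpj,pmr,mqbz] -> 14 lines: lovko ddzis erbcj sfmpj pmr mqbz yro fnz apd mdelr eykhp awt lhi uxm
Hunk 3: at line 6 remove [fnz,apd,mdelr] add [ycf,kzrz] -> 13 lines: lovko ddzis erbcj sfmpj pmr mqbz yro ycf kzrz eykhp awt lhi uxm
Hunk 4: at line 3 remove [pmr,mqbz,yro] add [cze,aoi,tpy] -> 13 lines: lovko ddzis erbcj sfmpj cze aoi tpy ycf kzrz eykhp awt lhi uxm
Hunk 5: at line 4 remove [cze,aoi] add [wef,rvtmw,gymc] -> 14 lines: lovko ddzis erbcj sfmpj wef rvtmw gymc tpy ycf kzrz eykhp awt lhi uxm
Hunk 6: at line 5 remove [gymc,tpy] add [dbiw] -> 13 lines: lovko ddzis erbcj sfmpj wef rvtmw dbiw ycf kzrz eykhp awt lhi uxm
Final line count: 13

Answer: 13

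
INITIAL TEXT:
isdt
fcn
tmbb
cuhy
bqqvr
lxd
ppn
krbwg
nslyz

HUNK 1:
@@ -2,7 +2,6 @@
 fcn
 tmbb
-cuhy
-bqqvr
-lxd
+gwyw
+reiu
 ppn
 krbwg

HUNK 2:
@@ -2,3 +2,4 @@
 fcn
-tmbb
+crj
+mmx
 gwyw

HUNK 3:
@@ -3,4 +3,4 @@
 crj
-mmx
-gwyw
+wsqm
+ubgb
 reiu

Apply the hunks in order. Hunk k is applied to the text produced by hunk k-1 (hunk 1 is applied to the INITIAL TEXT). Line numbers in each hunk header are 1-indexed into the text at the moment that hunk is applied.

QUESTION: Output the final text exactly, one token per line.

Answer: isdt
fcn
crj
wsqm
ubgb
reiu
ppn
krbwg
nslyz

Derivation:
Hunk 1: at line 2 remove [cuhy,bqqvr,lxd] add [gwyw,reiu] -> 8 lines: isdt fcn tmbb gwyw reiu ppn krbwg nslyz
Hunk 2: at line 2 remove [tmbb] add [crj,mmx] -> 9 lines: isdt fcn crj mmx gwyw reiu ppn krbwg nslyz
Hunk 3: at line 3 remove [mmx,gwyw] add [wsqm,ubgb] -> 9 lines: isdt fcn crj wsqm ubgb reiu ppn krbwg nslyz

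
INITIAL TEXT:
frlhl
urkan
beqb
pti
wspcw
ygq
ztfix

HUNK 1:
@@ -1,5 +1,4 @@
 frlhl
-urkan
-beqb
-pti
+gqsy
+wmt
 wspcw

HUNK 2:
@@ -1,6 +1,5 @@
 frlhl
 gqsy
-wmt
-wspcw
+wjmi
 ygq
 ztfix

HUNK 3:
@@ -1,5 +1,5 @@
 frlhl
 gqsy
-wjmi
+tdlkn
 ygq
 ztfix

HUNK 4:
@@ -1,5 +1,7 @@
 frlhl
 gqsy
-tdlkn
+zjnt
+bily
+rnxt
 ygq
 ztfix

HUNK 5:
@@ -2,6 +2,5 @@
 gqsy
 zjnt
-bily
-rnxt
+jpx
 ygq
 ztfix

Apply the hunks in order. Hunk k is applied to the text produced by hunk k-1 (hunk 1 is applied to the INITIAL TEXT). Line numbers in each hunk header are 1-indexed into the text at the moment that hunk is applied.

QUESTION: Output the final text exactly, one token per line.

Hunk 1: at line 1 remove [urkan,beqb,pti] add [gqsy,wmt] -> 6 lines: frlhl gqsy wmt wspcw ygq ztfix
Hunk 2: at line 1 remove [wmt,wspcw] add [wjmi] -> 5 lines: frlhl gqsy wjmi ygq ztfix
Hunk 3: at line 1 remove [wjmi] add [tdlkn] -> 5 lines: frlhl gqsy tdlkn ygq ztfix
Hunk 4: at line 1 remove [tdlkn] add [zjnt,bily,rnxt] -> 7 lines: frlhl gqsy zjnt bily rnxt ygq ztfix
Hunk 5: at line 2 remove [bily,rnxt] add [jpx] -> 6 lines: frlhl gqsy zjnt jpx ygq ztfix

Answer: frlhl
gqsy
zjnt
jpx
ygq
ztfix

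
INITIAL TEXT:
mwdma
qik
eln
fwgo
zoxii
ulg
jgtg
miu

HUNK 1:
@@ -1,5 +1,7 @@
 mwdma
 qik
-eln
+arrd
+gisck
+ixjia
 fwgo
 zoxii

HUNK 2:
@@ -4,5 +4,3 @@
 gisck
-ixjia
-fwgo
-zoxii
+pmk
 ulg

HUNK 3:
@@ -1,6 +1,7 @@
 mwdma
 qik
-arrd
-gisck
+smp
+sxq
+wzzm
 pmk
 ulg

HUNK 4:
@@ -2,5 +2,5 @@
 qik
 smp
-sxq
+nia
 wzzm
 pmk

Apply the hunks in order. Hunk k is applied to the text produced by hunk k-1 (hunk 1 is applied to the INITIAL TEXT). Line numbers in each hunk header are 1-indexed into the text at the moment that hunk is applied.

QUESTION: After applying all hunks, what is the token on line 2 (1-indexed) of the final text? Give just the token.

Hunk 1: at line 1 remove [eln] add [arrd,gisck,ixjia] -> 10 lines: mwdma qik arrd gisck ixjia fwgo zoxii ulg jgtg miu
Hunk 2: at line 4 remove [ixjia,fwgo,zoxii] add [pmk] -> 8 lines: mwdma qik arrd gisck pmk ulg jgtg miu
Hunk 3: at line 1 remove [arrd,gisck] add [smp,sxq,wzzm] -> 9 lines: mwdma qik smp sxq wzzm pmk ulg jgtg miu
Hunk 4: at line 2 remove [sxq] add [nia] -> 9 lines: mwdma qik smp nia wzzm pmk ulg jgtg miu
Final line 2: qik

Answer: qik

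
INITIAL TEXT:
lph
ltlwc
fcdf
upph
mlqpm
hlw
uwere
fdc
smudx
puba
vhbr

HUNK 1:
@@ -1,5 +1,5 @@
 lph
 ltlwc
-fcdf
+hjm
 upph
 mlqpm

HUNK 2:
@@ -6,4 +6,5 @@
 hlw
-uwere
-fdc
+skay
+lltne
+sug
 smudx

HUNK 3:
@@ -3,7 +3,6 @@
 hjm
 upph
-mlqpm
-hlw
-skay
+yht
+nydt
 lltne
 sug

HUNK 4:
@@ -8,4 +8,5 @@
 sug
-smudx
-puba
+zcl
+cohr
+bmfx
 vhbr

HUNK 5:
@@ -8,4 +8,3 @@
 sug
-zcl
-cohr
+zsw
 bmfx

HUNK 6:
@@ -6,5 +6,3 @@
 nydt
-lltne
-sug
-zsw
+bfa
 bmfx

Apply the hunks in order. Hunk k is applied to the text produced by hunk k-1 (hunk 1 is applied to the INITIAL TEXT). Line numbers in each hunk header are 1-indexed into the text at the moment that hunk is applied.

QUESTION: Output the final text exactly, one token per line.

Answer: lph
ltlwc
hjm
upph
yht
nydt
bfa
bmfx
vhbr

Derivation:
Hunk 1: at line 1 remove [fcdf] add [hjm] -> 11 lines: lph ltlwc hjm upph mlqpm hlw uwere fdc smudx puba vhbr
Hunk 2: at line 6 remove [uwere,fdc] add [skay,lltne,sug] -> 12 lines: lph ltlwc hjm upph mlqpm hlw skay lltne sug smudx puba vhbr
Hunk 3: at line 3 remove [mlqpm,hlw,skay] add [yht,nydt] -> 11 lines: lph ltlwc hjm upph yht nydt lltne sug smudx puba vhbr
Hunk 4: at line 8 remove [smudx,puba] add [zcl,cohr,bmfx] -> 12 lines: lph ltlwc hjm upph yht nydt lltne sug zcl cohr bmfx vhbr
Hunk 5: at line 8 remove [zcl,cohr] add [zsw] -> 11 lines: lph ltlwc hjm upph yht nydt lltne sug zsw bmfx vhbr
Hunk 6: at line 6 remove [lltne,sug,zsw] add [bfa] -> 9 lines: lph ltlwc hjm upph yht nydt bfa bmfx vhbr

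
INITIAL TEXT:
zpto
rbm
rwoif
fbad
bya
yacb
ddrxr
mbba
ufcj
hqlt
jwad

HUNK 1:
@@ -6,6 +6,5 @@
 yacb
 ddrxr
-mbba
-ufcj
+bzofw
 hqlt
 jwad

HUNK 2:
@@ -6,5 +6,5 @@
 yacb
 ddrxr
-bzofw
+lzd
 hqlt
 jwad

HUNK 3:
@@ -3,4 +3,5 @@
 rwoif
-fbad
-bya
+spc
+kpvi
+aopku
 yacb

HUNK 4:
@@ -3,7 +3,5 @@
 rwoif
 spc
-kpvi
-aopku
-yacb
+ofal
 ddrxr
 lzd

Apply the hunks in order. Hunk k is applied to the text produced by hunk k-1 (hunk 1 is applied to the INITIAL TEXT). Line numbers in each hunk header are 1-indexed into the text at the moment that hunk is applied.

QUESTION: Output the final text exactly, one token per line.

Answer: zpto
rbm
rwoif
spc
ofal
ddrxr
lzd
hqlt
jwad

Derivation:
Hunk 1: at line 6 remove [mbba,ufcj] add [bzofw] -> 10 lines: zpto rbm rwoif fbad bya yacb ddrxr bzofw hqlt jwad
Hunk 2: at line 6 remove [bzofw] add [lzd] -> 10 lines: zpto rbm rwoif fbad bya yacb ddrxr lzd hqlt jwad
Hunk 3: at line 3 remove [fbad,bya] add [spc,kpvi,aopku] -> 11 lines: zpto rbm rwoif spc kpvi aopku yacb ddrxr lzd hqlt jwad
Hunk 4: at line 3 remove [kpvi,aopku,yacb] add [ofal] -> 9 lines: zpto rbm rwoif spc ofal ddrxr lzd hqlt jwad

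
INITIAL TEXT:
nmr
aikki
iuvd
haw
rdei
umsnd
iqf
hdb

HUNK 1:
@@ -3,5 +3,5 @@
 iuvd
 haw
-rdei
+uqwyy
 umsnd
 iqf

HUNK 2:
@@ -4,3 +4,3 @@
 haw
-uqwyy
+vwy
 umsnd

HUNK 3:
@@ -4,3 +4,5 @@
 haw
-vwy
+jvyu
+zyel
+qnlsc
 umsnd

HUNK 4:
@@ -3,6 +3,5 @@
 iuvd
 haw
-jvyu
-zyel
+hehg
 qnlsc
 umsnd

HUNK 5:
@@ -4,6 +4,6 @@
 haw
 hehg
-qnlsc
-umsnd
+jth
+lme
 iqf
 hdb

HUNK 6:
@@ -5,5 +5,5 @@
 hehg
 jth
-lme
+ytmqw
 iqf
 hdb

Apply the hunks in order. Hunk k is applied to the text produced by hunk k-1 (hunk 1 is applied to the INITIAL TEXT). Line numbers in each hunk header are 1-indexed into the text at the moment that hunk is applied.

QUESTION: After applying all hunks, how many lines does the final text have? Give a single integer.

Hunk 1: at line 3 remove [rdei] add [uqwyy] -> 8 lines: nmr aikki iuvd haw uqwyy umsnd iqf hdb
Hunk 2: at line 4 remove [uqwyy] add [vwy] -> 8 lines: nmr aikki iuvd haw vwy umsnd iqf hdb
Hunk 3: at line 4 remove [vwy] add [jvyu,zyel,qnlsc] -> 10 lines: nmr aikki iuvd haw jvyu zyel qnlsc umsnd iqf hdb
Hunk 4: at line 3 remove [jvyu,zyel] add [hehg] -> 9 lines: nmr aikki iuvd haw hehg qnlsc umsnd iqf hdb
Hunk 5: at line 4 remove [qnlsc,umsnd] add [jth,lme] -> 9 lines: nmr aikki iuvd haw hehg jth lme iqf hdb
Hunk 6: at line 5 remove [lme] add [ytmqw] -> 9 lines: nmr aikki iuvd haw hehg jth ytmqw iqf hdb
Final line count: 9

Answer: 9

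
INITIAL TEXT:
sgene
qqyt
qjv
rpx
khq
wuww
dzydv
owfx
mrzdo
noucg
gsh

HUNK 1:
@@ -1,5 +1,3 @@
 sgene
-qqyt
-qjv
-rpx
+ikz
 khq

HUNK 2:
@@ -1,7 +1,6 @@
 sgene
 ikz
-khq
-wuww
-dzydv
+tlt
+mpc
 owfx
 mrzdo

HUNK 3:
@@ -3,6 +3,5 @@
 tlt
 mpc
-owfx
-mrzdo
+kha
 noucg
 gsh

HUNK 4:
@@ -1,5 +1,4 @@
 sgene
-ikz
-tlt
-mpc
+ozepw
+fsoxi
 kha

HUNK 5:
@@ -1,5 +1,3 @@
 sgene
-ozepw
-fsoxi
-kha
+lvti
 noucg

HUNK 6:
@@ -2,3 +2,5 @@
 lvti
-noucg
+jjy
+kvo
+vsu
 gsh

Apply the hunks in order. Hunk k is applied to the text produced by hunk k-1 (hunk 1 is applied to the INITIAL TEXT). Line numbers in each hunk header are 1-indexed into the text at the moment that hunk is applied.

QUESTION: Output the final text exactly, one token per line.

Hunk 1: at line 1 remove [qqyt,qjv,rpx] add [ikz] -> 9 lines: sgene ikz khq wuww dzydv owfx mrzdo noucg gsh
Hunk 2: at line 1 remove [khq,wuww,dzydv] add [tlt,mpc] -> 8 lines: sgene ikz tlt mpc owfx mrzdo noucg gsh
Hunk 3: at line 3 remove [owfx,mrzdo] add [kha] -> 7 lines: sgene ikz tlt mpc kha noucg gsh
Hunk 4: at line 1 remove [ikz,tlt,mpc] add [ozepw,fsoxi] -> 6 lines: sgene ozepw fsoxi kha noucg gsh
Hunk 5: at line 1 remove [ozepw,fsoxi,kha] add [lvti] -> 4 lines: sgene lvti noucg gsh
Hunk 6: at line 2 remove [noucg] add [jjy,kvo,vsu] -> 6 lines: sgene lvti jjy kvo vsu gsh

Answer: sgene
lvti
jjy
kvo
vsu
gsh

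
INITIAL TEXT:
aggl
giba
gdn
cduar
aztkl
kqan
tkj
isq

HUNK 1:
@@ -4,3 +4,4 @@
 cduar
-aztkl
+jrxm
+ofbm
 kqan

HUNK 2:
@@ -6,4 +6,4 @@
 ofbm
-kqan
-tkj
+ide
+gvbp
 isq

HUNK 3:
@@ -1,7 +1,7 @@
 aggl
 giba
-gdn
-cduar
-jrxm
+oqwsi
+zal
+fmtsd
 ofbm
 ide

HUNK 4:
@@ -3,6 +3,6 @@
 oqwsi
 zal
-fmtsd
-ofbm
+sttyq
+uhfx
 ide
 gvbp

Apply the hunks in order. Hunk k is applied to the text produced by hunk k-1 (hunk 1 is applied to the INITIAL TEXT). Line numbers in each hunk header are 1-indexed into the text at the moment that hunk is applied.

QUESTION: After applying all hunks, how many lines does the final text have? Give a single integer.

Hunk 1: at line 4 remove [aztkl] add [jrxm,ofbm] -> 9 lines: aggl giba gdn cduar jrxm ofbm kqan tkj isq
Hunk 2: at line 6 remove [kqan,tkj] add [ide,gvbp] -> 9 lines: aggl giba gdn cduar jrxm ofbm ide gvbp isq
Hunk 3: at line 1 remove [gdn,cduar,jrxm] add [oqwsi,zal,fmtsd] -> 9 lines: aggl giba oqwsi zal fmtsd ofbm ide gvbp isq
Hunk 4: at line 3 remove [fmtsd,ofbm] add [sttyq,uhfx] -> 9 lines: aggl giba oqwsi zal sttyq uhfx ide gvbp isq
Final line count: 9

Answer: 9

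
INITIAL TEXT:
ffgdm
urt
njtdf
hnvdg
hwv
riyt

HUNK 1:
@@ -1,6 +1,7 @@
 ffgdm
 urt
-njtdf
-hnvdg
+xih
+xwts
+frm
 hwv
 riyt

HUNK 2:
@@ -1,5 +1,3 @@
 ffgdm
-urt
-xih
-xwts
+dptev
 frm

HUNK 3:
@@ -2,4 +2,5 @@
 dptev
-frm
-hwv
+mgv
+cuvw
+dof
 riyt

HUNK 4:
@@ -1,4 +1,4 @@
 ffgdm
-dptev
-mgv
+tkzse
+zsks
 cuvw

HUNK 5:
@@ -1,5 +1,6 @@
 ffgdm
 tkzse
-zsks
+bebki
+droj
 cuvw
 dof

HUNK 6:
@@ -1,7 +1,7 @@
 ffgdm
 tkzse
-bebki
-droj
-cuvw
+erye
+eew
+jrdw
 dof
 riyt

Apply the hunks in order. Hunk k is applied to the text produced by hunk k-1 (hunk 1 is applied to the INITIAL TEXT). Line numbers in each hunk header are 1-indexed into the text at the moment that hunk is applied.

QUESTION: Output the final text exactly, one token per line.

Hunk 1: at line 1 remove [njtdf,hnvdg] add [xih,xwts,frm] -> 7 lines: ffgdm urt xih xwts frm hwv riyt
Hunk 2: at line 1 remove [urt,xih,xwts] add [dptev] -> 5 lines: ffgdm dptev frm hwv riyt
Hunk 3: at line 2 remove [frm,hwv] add [mgv,cuvw,dof] -> 6 lines: ffgdm dptev mgv cuvw dof riyt
Hunk 4: at line 1 remove [dptev,mgv] add [tkzse,zsks] -> 6 lines: ffgdm tkzse zsks cuvw dof riyt
Hunk 5: at line 1 remove [zsks] add [bebki,droj] -> 7 lines: ffgdm tkzse bebki droj cuvw dof riyt
Hunk 6: at line 1 remove [bebki,droj,cuvw] add [erye,eew,jrdw] -> 7 lines: ffgdm tkzse erye eew jrdw dof riyt

Answer: ffgdm
tkzse
erye
eew
jrdw
dof
riyt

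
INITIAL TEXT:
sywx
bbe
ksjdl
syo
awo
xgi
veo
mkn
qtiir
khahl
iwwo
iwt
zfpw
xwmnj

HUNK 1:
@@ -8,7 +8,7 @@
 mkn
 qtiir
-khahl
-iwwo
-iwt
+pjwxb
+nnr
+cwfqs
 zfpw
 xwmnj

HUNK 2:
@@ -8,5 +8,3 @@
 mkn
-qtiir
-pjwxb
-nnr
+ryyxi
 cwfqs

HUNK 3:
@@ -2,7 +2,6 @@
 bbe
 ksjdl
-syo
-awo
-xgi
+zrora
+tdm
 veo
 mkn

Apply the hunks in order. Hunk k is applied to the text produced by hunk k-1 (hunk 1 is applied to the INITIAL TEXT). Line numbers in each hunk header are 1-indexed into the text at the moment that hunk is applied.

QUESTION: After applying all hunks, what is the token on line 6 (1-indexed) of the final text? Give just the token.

Hunk 1: at line 8 remove [khahl,iwwo,iwt] add [pjwxb,nnr,cwfqs] -> 14 lines: sywx bbe ksjdl syo awo xgi veo mkn qtiir pjwxb nnr cwfqs zfpw xwmnj
Hunk 2: at line 8 remove [qtiir,pjwxb,nnr] add [ryyxi] -> 12 lines: sywx bbe ksjdl syo awo xgi veo mkn ryyxi cwfqs zfpw xwmnj
Hunk 3: at line 2 remove [syo,awo,xgi] add [zrora,tdm] -> 11 lines: sywx bbe ksjdl zrora tdm veo mkn ryyxi cwfqs zfpw xwmnj
Final line 6: veo

Answer: veo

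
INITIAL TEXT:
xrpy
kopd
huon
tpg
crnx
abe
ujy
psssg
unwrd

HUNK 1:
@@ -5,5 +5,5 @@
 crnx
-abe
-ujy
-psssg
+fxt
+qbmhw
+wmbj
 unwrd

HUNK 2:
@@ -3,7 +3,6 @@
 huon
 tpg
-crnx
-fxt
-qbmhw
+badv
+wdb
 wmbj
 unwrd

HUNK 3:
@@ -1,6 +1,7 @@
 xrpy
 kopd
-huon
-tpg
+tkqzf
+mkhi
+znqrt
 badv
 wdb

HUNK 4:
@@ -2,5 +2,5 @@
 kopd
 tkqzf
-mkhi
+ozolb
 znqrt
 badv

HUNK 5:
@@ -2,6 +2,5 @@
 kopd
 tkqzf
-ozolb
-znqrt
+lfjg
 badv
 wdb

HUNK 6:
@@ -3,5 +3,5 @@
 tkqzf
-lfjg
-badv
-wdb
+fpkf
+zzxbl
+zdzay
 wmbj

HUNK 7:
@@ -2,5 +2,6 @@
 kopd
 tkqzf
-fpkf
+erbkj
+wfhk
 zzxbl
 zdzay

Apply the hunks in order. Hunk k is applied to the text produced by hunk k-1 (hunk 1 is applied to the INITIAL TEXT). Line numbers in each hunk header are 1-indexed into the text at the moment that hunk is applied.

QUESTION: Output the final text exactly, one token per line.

Answer: xrpy
kopd
tkqzf
erbkj
wfhk
zzxbl
zdzay
wmbj
unwrd

Derivation:
Hunk 1: at line 5 remove [abe,ujy,psssg] add [fxt,qbmhw,wmbj] -> 9 lines: xrpy kopd huon tpg crnx fxt qbmhw wmbj unwrd
Hunk 2: at line 3 remove [crnx,fxt,qbmhw] add [badv,wdb] -> 8 lines: xrpy kopd huon tpg badv wdb wmbj unwrd
Hunk 3: at line 1 remove [huon,tpg] add [tkqzf,mkhi,znqrt] -> 9 lines: xrpy kopd tkqzf mkhi znqrt badv wdb wmbj unwrd
Hunk 4: at line 2 remove [mkhi] add [ozolb] -> 9 lines: xrpy kopd tkqzf ozolb znqrt badv wdb wmbj unwrd
Hunk 5: at line 2 remove [ozolb,znqrt] add [lfjg] -> 8 lines: xrpy kopd tkqzf lfjg badv wdb wmbj unwrd
Hunk 6: at line 3 remove [lfjg,badv,wdb] add [fpkf,zzxbl,zdzay] -> 8 lines: xrpy kopd tkqzf fpkf zzxbl zdzay wmbj unwrd
Hunk 7: at line 2 remove [fpkf] add [erbkj,wfhk] -> 9 lines: xrpy kopd tkqzf erbkj wfhk zzxbl zdzay wmbj unwrd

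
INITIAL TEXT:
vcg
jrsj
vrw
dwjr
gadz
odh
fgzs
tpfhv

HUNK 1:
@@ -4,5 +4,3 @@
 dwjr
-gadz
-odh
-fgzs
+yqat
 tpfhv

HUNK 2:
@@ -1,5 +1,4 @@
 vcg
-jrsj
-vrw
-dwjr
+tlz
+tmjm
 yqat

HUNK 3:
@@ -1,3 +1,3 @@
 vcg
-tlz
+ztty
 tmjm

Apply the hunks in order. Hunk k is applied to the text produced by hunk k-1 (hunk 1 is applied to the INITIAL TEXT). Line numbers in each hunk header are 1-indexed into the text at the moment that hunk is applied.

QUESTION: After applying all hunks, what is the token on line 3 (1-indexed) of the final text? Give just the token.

Hunk 1: at line 4 remove [gadz,odh,fgzs] add [yqat] -> 6 lines: vcg jrsj vrw dwjr yqat tpfhv
Hunk 2: at line 1 remove [jrsj,vrw,dwjr] add [tlz,tmjm] -> 5 lines: vcg tlz tmjm yqat tpfhv
Hunk 3: at line 1 remove [tlz] add [ztty] -> 5 lines: vcg ztty tmjm yqat tpfhv
Final line 3: tmjm

Answer: tmjm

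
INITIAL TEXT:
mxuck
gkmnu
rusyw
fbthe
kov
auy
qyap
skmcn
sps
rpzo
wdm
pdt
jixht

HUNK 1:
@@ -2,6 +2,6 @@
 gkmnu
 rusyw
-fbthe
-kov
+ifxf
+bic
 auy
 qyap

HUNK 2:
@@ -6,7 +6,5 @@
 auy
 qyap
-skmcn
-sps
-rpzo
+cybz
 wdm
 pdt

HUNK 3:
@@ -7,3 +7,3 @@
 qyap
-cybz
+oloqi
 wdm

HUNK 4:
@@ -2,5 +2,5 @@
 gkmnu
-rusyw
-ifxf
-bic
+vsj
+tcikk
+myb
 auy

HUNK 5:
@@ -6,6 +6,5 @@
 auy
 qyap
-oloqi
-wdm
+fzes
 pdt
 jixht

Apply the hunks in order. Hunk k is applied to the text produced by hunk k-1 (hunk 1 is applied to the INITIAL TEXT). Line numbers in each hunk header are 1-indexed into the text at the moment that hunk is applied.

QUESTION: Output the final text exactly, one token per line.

Answer: mxuck
gkmnu
vsj
tcikk
myb
auy
qyap
fzes
pdt
jixht

Derivation:
Hunk 1: at line 2 remove [fbthe,kov] add [ifxf,bic] -> 13 lines: mxuck gkmnu rusyw ifxf bic auy qyap skmcn sps rpzo wdm pdt jixht
Hunk 2: at line 6 remove [skmcn,sps,rpzo] add [cybz] -> 11 lines: mxuck gkmnu rusyw ifxf bic auy qyap cybz wdm pdt jixht
Hunk 3: at line 7 remove [cybz] add [oloqi] -> 11 lines: mxuck gkmnu rusyw ifxf bic auy qyap oloqi wdm pdt jixht
Hunk 4: at line 2 remove [rusyw,ifxf,bic] add [vsj,tcikk,myb] -> 11 lines: mxuck gkmnu vsj tcikk myb auy qyap oloqi wdm pdt jixht
Hunk 5: at line 6 remove [oloqi,wdm] add [fzes] -> 10 lines: mxuck gkmnu vsj tcikk myb auy qyap fzes pdt jixht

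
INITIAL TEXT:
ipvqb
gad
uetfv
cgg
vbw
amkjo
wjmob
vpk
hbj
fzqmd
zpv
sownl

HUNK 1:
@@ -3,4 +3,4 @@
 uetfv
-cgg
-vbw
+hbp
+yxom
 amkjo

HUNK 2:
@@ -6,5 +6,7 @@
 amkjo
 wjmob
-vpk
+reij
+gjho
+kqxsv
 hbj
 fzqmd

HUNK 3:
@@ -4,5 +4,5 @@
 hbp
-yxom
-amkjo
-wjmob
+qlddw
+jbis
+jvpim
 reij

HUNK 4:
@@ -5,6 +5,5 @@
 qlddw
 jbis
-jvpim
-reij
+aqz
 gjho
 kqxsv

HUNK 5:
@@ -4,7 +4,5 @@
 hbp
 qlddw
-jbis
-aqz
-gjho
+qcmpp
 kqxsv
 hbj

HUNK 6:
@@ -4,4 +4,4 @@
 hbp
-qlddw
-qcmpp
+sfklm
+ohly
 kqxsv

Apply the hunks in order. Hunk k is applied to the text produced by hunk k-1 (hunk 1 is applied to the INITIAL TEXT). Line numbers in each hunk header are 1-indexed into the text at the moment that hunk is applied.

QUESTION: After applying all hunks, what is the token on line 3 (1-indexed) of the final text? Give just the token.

Hunk 1: at line 3 remove [cgg,vbw] add [hbp,yxom] -> 12 lines: ipvqb gad uetfv hbp yxom amkjo wjmob vpk hbj fzqmd zpv sownl
Hunk 2: at line 6 remove [vpk] add [reij,gjho,kqxsv] -> 14 lines: ipvqb gad uetfv hbp yxom amkjo wjmob reij gjho kqxsv hbj fzqmd zpv sownl
Hunk 3: at line 4 remove [yxom,amkjo,wjmob] add [qlddw,jbis,jvpim] -> 14 lines: ipvqb gad uetfv hbp qlddw jbis jvpim reij gjho kqxsv hbj fzqmd zpv sownl
Hunk 4: at line 5 remove [jvpim,reij] add [aqz] -> 13 lines: ipvqb gad uetfv hbp qlddw jbis aqz gjho kqxsv hbj fzqmd zpv sownl
Hunk 5: at line 4 remove [jbis,aqz,gjho] add [qcmpp] -> 11 lines: ipvqb gad uetfv hbp qlddw qcmpp kqxsv hbj fzqmd zpv sownl
Hunk 6: at line 4 remove [qlddw,qcmpp] add [sfklm,ohly] -> 11 lines: ipvqb gad uetfv hbp sfklm ohly kqxsv hbj fzqmd zpv sownl
Final line 3: uetfv

Answer: uetfv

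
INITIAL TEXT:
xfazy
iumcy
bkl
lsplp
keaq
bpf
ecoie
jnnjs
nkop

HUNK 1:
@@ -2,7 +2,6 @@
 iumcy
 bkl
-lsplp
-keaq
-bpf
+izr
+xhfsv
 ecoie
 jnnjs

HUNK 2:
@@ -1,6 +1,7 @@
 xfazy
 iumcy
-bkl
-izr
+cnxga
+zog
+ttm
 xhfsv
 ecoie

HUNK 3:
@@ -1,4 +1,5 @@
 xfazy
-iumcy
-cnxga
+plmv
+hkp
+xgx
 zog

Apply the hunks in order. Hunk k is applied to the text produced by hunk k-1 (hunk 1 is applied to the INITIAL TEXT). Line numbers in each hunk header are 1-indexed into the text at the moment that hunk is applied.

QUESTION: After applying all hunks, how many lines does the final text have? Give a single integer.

Hunk 1: at line 2 remove [lsplp,keaq,bpf] add [izr,xhfsv] -> 8 lines: xfazy iumcy bkl izr xhfsv ecoie jnnjs nkop
Hunk 2: at line 1 remove [bkl,izr] add [cnxga,zog,ttm] -> 9 lines: xfazy iumcy cnxga zog ttm xhfsv ecoie jnnjs nkop
Hunk 3: at line 1 remove [iumcy,cnxga] add [plmv,hkp,xgx] -> 10 lines: xfazy plmv hkp xgx zog ttm xhfsv ecoie jnnjs nkop
Final line count: 10

Answer: 10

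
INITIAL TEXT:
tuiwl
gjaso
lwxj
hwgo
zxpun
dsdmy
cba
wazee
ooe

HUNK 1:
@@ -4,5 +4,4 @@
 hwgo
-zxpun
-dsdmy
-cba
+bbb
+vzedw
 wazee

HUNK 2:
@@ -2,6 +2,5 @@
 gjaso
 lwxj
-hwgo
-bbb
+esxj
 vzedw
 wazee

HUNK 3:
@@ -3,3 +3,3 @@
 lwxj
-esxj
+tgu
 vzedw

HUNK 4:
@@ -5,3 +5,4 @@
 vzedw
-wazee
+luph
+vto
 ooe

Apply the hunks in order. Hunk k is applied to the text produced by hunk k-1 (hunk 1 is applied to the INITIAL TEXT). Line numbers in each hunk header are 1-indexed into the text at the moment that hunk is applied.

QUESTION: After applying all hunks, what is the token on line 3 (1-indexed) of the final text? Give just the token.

Answer: lwxj

Derivation:
Hunk 1: at line 4 remove [zxpun,dsdmy,cba] add [bbb,vzedw] -> 8 lines: tuiwl gjaso lwxj hwgo bbb vzedw wazee ooe
Hunk 2: at line 2 remove [hwgo,bbb] add [esxj] -> 7 lines: tuiwl gjaso lwxj esxj vzedw wazee ooe
Hunk 3: at line 3 remove [esxj] add [tgu] -> 7 lines: tuiwl gjaso lwxj tgu vzedw wazee ooe
Hunk 4: at line 5 remove [wazee] add [luph,vto] -> 8 lines: tuiwl gjaso lwxj tgu vzedw luph vto ooe
Final line 3: lwxj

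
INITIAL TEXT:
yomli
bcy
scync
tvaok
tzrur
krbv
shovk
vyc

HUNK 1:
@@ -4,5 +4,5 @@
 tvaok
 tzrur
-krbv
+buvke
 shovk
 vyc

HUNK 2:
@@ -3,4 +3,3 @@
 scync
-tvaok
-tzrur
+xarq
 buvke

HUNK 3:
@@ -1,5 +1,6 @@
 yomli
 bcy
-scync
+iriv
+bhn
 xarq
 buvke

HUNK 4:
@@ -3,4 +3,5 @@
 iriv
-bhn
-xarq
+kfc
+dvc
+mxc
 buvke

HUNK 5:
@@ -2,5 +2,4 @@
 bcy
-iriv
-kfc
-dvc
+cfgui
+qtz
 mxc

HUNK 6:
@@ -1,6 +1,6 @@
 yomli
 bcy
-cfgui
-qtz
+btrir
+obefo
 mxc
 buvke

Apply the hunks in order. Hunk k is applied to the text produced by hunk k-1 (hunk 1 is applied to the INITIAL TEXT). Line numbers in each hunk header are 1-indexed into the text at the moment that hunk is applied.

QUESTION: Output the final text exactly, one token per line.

Hunk 1: at line 4 remove [krbv] add [buvke] -> 8 lines: yomli bcy scync tvaok tzrur buvke shovk vyc
Hunk 2: at line 3 remove [tvaok,tzrur] add [xarq] -> 7 lines: yomli bcy scync xarq buvke shovk vyc
Hunk 3: at line 1 remove [scync] add [iriv,bhn] -> 8 lines: yomli bcy iriv bhn xarq buvke shovk vyc
Hunk 4: at line 3 remove [bhn,xarq] add [kfc,dvc,mxc] -> 9 lines: yomli bcy iriv kfc dvc mxc buvke shovk vyc
Hunk 5: at line 2 remove [iriv,kfc,dvc] add [cfgui,qtz] -> 8 lines: yomli bcy cfgui qtz mxc buvke shovk vyc
Hunk 6: at line 1 remove [cfgui,qtz] add [btrir,obefo] -> 8 lines: yomli bcy btrir obefo mxc buvke shovk vyc

Answer: yomli
bcy
btrir
obefo
mxc
buvke
shovk
vyc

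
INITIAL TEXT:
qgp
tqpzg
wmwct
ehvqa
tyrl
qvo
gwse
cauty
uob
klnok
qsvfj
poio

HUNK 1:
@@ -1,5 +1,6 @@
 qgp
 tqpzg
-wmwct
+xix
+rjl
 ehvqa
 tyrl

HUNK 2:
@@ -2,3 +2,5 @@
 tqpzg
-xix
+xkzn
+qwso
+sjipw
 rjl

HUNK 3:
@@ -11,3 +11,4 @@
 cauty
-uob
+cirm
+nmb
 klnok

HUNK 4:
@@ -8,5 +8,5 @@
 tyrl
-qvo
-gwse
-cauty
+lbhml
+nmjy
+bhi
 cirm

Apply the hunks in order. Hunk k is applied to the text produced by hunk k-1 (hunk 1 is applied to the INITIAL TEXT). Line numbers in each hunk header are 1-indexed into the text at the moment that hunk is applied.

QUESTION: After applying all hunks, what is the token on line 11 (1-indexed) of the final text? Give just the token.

Answer: bhi

Derivation:
Hunk 1: at line 1 remove [wmwct] add [xix,rjl] -> 13 lines: qgp tqpzg xix rjl ehvqa tyrl qvo gwse cauty uob klnok qsvfj poio
Hunk 2: at line 2 remove [xix] add [xkzn,qwso,sjipw] -> 15 lines: qgp tqpzg xkzn qwso sjipw rjl ehvqa tyrl qvo gwse cauty uob klnok qsvfj poio
Hunk 3: at line 11 remove [uob] add [cirm,nmb] -> 16 lines: qgp tqpzg xkzn qwso sjipw rjl ehvqa tyrl qvo gwse cauty cirm nmb klnok qsvfj poio
Hunk 4: at line 8 remove [qvo,gwse,cauty] add [lbhml,nmjy,bhi] -> 16 lines: qgp tqpzg xkzn qwso sjipw rjl ehvqa tyrl lbhml nmjy bhi cirm nmb klnok qsvfj poio
Final line 11: bhi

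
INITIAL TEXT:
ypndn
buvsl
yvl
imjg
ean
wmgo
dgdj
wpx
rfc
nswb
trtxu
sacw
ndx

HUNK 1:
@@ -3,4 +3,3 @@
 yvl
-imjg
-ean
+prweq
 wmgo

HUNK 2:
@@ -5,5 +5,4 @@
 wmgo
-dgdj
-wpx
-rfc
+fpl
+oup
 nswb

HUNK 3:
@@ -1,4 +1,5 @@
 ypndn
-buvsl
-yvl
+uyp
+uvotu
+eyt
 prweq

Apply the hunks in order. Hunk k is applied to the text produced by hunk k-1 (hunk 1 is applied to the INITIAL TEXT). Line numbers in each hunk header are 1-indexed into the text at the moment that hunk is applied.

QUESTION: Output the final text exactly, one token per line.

Answer: ypndn
uyp
uvotu
eyt
prweq
wmgo
fpl
oup
nswb
trtxu
sacw
ndx

Derivation:
Hunk 1: at line 3 remove [imjg,ean] add [prweq] -> 12 lines: ypndn buvsl yvl prweq wmgo dgdj wpx rfc nswb trtxu sacw ndx
Hunk 2: at line 5 remove [dgdj,wpx,rfc] add [fpl,oup] -> 11 lines: ypndn buvsl yvl prweq wmgo fpl oup nswb trtxu sacw ndx
Hunk 3: at line 1 remove [buvsl,yvl] add [uyp,uvotu,eyt] -> 12 lines: ypndn uyp uvotu eyt prweq wmgo fpl oup nswb trtxu sacw ndx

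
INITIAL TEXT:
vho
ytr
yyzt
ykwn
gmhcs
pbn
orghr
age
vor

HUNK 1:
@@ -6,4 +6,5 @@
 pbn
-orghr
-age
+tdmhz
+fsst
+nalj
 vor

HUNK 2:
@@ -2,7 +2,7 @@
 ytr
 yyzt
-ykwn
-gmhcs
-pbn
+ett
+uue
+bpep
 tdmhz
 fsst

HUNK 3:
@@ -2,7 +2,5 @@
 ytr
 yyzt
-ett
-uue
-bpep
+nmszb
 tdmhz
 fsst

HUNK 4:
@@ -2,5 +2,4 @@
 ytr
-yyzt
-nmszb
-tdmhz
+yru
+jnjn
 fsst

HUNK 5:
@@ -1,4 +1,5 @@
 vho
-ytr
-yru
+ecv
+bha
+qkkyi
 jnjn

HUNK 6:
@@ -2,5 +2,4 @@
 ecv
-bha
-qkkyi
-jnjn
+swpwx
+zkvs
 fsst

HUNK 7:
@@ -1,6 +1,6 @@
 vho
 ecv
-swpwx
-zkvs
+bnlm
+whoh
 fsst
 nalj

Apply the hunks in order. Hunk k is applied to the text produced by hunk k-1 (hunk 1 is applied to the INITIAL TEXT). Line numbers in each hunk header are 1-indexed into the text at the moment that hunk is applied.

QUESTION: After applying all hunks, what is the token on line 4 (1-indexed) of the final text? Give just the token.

Answer: whoh

Derivation:
Hunk 1: at line 6 remove [orghr,age] add [tdmhz,fsst,nalj] -> 10 lines: vho ytr yyzt ykwn gmhcs pbn tdmhz fsst nalj vor
Hunk 2: at line 2 remove [ykwn,gmhcs,pbn] add [ett,uue,bpep] -> 10 lines: vho ytr yyzt ett uue bpep tdmhz fsst nalj vor
Hunk 3: at line 2 remove [ett,uue,bpep] add [nmszb] -> 8 lines: vho ytr yyzt nmszb tdmhz fsst nalj vor
Hunk 4: at line 2 remove [yyzt,nmszb,tdmhz] add [yru,jnjn] -> 7 lines: vho ytr yru jnjn fsst nalj vor
Hunk 5: at line 1 remove [ytr,yru] add [ecv,bha,qkkyi] -> 8 lines: vho ecv bha qkkyi jnjn fsst nalj vor
Hunk 6: at line 2 remove [bha,qkkyi,jnjn] add [swpwx,zkvs] -> 7 lines: vho ecv swpwx zkvs fsst nalj vor
Hunk 7: at line 1 remove [swpwx,zkvs] add [bnlm,whoh] -> 7 lines: vho ecv bnlm whoh fsst nalj vor
Final line 4: whoh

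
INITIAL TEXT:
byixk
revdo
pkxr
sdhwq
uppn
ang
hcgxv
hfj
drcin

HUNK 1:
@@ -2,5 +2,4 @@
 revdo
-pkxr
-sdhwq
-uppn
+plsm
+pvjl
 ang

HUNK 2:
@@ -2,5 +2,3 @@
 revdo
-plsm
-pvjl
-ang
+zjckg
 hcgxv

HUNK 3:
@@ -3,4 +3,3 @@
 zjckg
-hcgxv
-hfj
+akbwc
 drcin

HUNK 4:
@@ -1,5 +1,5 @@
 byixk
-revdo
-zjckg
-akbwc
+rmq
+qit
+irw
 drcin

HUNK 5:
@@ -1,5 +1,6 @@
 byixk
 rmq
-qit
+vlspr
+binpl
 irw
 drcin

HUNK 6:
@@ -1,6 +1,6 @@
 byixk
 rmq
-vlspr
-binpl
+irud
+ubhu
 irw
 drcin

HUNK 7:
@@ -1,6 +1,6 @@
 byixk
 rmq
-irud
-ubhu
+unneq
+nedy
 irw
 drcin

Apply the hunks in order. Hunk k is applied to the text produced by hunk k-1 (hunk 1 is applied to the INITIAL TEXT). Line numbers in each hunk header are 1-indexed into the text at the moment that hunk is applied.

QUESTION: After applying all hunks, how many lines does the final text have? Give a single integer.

Hunk 1: at line 2 remove [pkxr,sdhwq,uppn] add [plsm,pvjl] -> 8 lines: byixk revdo plsm pvjl ang hcgxv hfj drcin
Hunk 2: at line 2 remove [plsm,pvjl,ang] add [zjckg] -> 6 lines: byixk revdo zjckg hcgxv hfj drcin
Hunk 3: at line 3 remove [hcgxv,hfj] add [akbwc] -> 5 lines: byixk revdo zjckg akbwc drcin
Hunk 4: at line 1 remove [revdo,zjckg,akbwc] add [rmq,qit,irw] -> 5 lines: byixk rmq qit irw drcin
Hunk 5: at line 1 remove [qit] add [vlspr,binpl] -> 6 lines: byixk rmq vlspr binpl irw drcin
Hunk 6: at line 1 remove [vlspr,binpl] add [irud,ubhu] -> 6 lines: byixk rmq irud ubhu irw drcin
Hunk 7: at line 1 remove [irud,ubhu] add [unneq,nedy] -> 6 lines: byixk rmq unneq nedy irw drcin
Final line count: 6

Answer: 6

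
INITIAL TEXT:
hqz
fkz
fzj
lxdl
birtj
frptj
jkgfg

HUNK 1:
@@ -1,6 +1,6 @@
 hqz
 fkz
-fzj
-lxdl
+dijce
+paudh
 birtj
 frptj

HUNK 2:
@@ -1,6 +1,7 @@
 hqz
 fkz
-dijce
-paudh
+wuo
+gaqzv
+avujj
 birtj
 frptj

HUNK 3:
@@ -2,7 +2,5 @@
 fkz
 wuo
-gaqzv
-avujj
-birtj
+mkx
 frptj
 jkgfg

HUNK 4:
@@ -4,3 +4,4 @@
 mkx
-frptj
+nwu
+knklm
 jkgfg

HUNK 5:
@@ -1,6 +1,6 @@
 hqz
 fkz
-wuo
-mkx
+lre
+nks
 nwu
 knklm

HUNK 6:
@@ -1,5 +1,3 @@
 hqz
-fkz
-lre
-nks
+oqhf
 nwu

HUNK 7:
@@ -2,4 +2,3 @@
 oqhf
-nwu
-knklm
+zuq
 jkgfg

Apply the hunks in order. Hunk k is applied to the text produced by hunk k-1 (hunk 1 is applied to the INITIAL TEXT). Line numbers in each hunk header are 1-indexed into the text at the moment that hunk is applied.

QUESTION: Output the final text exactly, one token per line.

Hunk 1: at line 1 remove [fzj,lxdl] add [dijce,paudh] -> 7 lines: hqz fkz dijce paudh birtj frptj jkgfg
Hunk 2: at line 1 remove [dijce,paudh] add [wuo,gaqzv,avujj] -> 8 lines: hqz fkz wuo gaqzv avujj birtj frptj jkgfg
Hunk 3: at line 2 remove [gaqzv,avujj,birtj] add [mkx] -> 6 lines: hqz fkz wuo mkx frptj jkgfg
Hunk 4: at line 4 remove [frptj] add [nwu,knklm] -> 7 lines: hqz fkz wuo mkx nwu knklm jkgfg
Hunk 5: at line 1 remove [wuo,mkx] add [lre,nks] -> 7 lines: hqz fkz lre nks nwu knklm jkgfg
Hunk 6: at line 1 remove [fkz,lre,nks] add [oqhf] -> 5 lines: hqz oqhf nwu knklm jkgfg
Hunk 7: at line 2 remove [nwu,knklm] add [zuq] -> 4 lines: hqz oqhf zuq jkgfg

Answer: hqz
oqhf
zuq
jkgfg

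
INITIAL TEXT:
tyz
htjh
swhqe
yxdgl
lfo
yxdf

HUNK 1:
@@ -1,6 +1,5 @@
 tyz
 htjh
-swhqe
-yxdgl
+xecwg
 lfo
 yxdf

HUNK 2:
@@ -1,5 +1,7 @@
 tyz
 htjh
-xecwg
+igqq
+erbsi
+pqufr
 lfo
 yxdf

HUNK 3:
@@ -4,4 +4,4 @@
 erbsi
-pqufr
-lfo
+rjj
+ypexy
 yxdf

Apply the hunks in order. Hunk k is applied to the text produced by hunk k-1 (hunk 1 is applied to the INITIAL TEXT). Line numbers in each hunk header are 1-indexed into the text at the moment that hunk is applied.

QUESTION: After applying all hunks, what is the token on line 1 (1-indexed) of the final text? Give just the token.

Answer: tyz

Derivation:
Hunk 1: at line 1 remove [swhqe,yxdgl] add [xecwg] -> 5 lines: tyz htjh xecwg lfo yxdf
Hunk 2: at line 1 remove [xecwg] add [igqq,erbsi,pqufr] -> 7 lines: tyz htjh igqq erbsi pqufr lfo yxdf
Hunk 3: at line 4 remove [pqufr,lfo] add [rjj,ypexy] -> 7 lines: tyz htjh igqq erbsi rjj ypexy yxdf
Final line 1: tyz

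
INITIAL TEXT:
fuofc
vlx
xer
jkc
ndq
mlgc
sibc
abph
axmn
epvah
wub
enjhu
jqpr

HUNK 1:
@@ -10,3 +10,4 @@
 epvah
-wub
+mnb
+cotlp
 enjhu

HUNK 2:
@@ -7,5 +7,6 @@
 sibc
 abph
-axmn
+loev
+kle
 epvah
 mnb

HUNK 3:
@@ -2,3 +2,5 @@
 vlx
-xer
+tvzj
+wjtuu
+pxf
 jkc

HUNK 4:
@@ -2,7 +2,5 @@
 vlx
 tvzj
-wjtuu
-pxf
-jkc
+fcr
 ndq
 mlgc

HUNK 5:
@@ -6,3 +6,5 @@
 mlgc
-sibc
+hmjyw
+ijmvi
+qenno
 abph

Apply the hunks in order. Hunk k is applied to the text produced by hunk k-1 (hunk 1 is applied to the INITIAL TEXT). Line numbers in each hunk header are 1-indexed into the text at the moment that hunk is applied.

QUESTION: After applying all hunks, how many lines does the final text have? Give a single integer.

Answer: 17

Derivation:
Hunk 1: at line 10 remove [wub] add [mnb,cotlp] -> 14 lines: fuofc vlx xer jkc ndq mlgc sibc abph axmn epvah mnb cotlp enjhu jqpr
Hunk 2: at line 7 remove [axmn] add [loev,kle] -> 15 lines: fuofc vlx xer jkc ndq mlgc sibc abph loev kle epvah mnb cotlp enjhu jqpr
Hunk 3: at line 2 remove [xer] add [tvzj,wjtuu,pxf] -> 17 lines: fuofc vlx tvzj wjtuu pxf jkc ndq mlgc sibc abph loev kle epvah mnb cotlp enjhu jqpr
Hunk 4: at line 2 remove [wjtuu,pxf,jkc] add [fcr] -> 15 lines: fuofc vlx tvzj fcr ndq mlgc sibc abph loev kle epvah mnb cotlp enjhu jqpr
Hunk 5: at line 6 remove [sibc] add [hmjyw,ijmvi,qenno] -> 17 lines: fuofc vlx tvzj fcr ndq mlgc hmjyw ijmvi qenno abph loev kle epvah mnb cotlp enjhu jqpr
Final line count: 17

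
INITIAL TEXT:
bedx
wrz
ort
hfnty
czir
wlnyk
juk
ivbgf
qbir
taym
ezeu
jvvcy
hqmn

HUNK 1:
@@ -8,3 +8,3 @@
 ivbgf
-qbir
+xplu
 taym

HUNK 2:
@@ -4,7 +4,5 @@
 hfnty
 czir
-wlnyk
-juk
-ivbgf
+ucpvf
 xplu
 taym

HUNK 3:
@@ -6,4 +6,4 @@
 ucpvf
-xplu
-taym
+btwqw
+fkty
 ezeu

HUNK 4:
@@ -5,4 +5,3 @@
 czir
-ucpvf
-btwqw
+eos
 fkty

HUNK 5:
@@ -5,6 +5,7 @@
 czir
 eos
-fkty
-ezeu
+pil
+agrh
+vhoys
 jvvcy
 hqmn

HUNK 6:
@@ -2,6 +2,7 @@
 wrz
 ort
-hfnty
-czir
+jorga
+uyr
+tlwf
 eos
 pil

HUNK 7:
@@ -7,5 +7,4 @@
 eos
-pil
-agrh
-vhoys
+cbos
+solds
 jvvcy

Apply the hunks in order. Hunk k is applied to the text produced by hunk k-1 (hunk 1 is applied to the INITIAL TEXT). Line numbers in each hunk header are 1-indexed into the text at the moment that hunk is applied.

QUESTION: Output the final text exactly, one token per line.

Answer: bedx
wrz
ort
jorga
uyr
tlwf
eos
cbos
solds
jvvcy
hqmn

Derivation:
Hunk 1: at line 8 remove [qbir] add [xplu] -> 13 lines: bedx wrz ort hfnty czir wlnyk juk ivbgf xplu taym ezeu jvvcy hqmn
Hunk 2: at line 4 remove [wlnyk,juk,ivbgf] add [ucpvf] -> 11 lines: bedx wrz ort hfnty czir ucpvf xplu taym ezeu jvvcy hqmn
Hunk 3: at line 6 remove [xplu,taym] add [btwqw,fkty] -> 11 lines: bedx wrz ort hfnty czir ucpvf btwqw fkty ezeu jvvcy hqmn
Hunk 4: at line 5 remove [ucpvf,btwqw] add [eos] -> 10 lines: bedx wrz ort hfnty czir eos fkty ezeu jvvcy hqmn
Hunk 5: at line 5 remove [fkty,ezeu] add [pil,agrh,vhoys] -> 11 lines: bedx wrz ort hfnty czir eos pil agrh vhoys jvvcy hqmn
Hunk 6: at line 2 remove [hfnty,czir] add [jorga,uyr,tlwf] -> 12 lines: bedx wrz ort jorga uyr tlwf eos pil agrh vhoys jvvcy hqmn
Hunk 7: at line 7 remove [pil,agrh,vhoys] add [cbos,solds] -> 11 lines: bedx wrz ort jorga uyr tlwf eos cbos solds jvvcy hqmn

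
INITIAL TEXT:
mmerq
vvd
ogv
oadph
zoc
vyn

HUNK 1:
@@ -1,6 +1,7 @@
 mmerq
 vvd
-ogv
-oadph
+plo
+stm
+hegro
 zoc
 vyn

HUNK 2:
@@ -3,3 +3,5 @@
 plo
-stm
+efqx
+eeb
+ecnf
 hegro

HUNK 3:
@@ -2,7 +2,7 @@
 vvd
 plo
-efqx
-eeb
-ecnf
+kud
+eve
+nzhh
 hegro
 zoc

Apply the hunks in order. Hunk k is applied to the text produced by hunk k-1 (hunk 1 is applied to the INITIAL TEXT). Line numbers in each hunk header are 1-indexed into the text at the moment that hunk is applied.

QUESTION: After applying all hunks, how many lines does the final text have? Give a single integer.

Hunk 1: at line 1 remove [ogv,oadph] add [plo,stm,hegro] -> 7 lines: mmerq vvd plo stm hegro zoc vyn
Hunk 2: at line 3 remove [stm] add [efqx,eeb,ecnf] -> 9 lines: mmerq vvd plo efqx eeb ecnf hegro zoc vyn
Hunk 3: at line 2 remove [efqx,eeb,ecnf] add [kud,eve,nzhh] -> 9 lines: mmerq vvd plo kud eve nzhh hegro zoc vyn
Final line count: 9

Answer: 9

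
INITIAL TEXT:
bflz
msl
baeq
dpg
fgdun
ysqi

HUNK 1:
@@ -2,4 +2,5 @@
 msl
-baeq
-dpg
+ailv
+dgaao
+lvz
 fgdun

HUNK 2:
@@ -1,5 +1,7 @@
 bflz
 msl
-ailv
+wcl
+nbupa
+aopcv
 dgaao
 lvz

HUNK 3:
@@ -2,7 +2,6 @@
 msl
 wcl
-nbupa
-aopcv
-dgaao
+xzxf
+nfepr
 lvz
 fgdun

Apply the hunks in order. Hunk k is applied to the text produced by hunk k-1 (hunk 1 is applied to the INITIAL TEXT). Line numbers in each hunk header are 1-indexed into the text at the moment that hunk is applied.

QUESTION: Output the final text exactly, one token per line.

Answer: bflz
msl
wcl
xzxf
nfepr
lvz
fgdun
ysqi

Derivation:
Hunk 1: at line 2 remove [baeq,dpg] add [ailv,dgaao,lvz] -> 7 lines: bflz msl ailv dgaao lvz fgdun ysqi
Hunk 2: at line 1 remove [ailv] add [wcl,nbupa,aopcv] -> 9 lines: bflz msl wcl nbupa aopcv dgaao lvz fgdun ysqi
Hunk 3: at line 2 remove [nbupa,aopcv,dgaao] add [xzxf,nfepr] -> 8 lines: bflz msl wcl xzxf nfepr lvz fgdun ysqi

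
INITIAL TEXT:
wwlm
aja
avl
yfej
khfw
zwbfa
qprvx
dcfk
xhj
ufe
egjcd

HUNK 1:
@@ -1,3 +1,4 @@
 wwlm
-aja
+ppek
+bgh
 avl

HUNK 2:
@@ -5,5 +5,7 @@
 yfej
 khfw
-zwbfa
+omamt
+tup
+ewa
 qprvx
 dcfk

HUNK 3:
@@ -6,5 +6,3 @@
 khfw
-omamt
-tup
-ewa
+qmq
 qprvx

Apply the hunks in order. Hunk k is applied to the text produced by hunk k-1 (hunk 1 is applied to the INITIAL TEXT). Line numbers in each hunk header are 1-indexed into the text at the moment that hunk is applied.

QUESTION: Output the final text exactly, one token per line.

Answer: wwlm
ppek
bgh
avl
yfej
khfw
qmq
qprvx
dcfk
xhj
ufe
egjcd

Derivation:
Hunk 1: at line 1 remove [aja] add [ppek,bgh] -> 12 lines: wwlm ppek bgh avl yfej khfw zwbfa qprvx dcfk xhj ufe egjcd
Hunk 2: at line 5 remove [zwbfa] add [omamt,tup,ewa] -> 14 lines: wwlm ppek bgh avl yfej khfw omamt tup ewa qprvx dcfk xhj ufe egjcd
Hunk 3: at line 6 remove [omamt,tup,ewa] add [qmq] -> 12 lines: wwlm ppek bgh avl yfej khfw qmq qprvx dcfk xhj ufe egjcd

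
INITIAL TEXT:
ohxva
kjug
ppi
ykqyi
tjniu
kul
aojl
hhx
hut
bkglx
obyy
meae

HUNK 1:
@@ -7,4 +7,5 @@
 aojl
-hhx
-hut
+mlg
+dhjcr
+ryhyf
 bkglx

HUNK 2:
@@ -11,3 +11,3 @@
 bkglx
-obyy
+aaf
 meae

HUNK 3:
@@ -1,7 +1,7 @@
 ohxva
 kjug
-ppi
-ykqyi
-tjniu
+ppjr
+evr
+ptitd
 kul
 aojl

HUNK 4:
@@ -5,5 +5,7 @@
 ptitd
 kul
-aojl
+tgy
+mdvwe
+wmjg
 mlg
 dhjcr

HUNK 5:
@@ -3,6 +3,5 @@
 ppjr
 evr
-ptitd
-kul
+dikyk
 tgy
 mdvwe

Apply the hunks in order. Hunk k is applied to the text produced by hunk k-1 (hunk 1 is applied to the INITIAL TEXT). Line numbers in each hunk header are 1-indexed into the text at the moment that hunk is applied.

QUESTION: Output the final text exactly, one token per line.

Hunk 1: at line 7 remove [hhx,hut] add [mlg,dhjcr,ryhyf] -> 13 lines: ohxva kjug ppi ykqyi tjniu kul aojl mlg dhjcr ryhyf bkglx obyy meae
Hunk 2: at line 11 remove [obyy] add [aaf] -> 13 lines: ohxva kjug ppi ykqyi tjniu kul aojl mlg dhjcr ryhyf bkglx aaf meae
Hunk 3: at line 1 remove [ppi,ykqyi,tjniu] add [ppjr,evr,ptitd] -> 13 lines: ohxva kjug ppjr evr ptitd kul aojl mlg dhjcr ryhyf bkglx aaf meae
Hunk 4: at line 5 remove [aojl] add [tgy,mdvwe,wmjg] -> 15 lines: ohxva kjug ppjr evr ptitd kul tgy mdvwe wmjg mlg dhjcr ryhyf bkglx aaf meae
Hunk 5: at line 3 remove [ptitd,kul] add [dikyk] -> 14 lines: ohxva kjug ppjr evr dikyk tgy mdvwe wmjg mlg dhjcr ryhyf bkglx aaf meae

Answer: ohxva
kjug
ppjr
evr
dikyk
tgy
mdvwe
wmjg
mlg
dhjcr
ryhyf
bkglx
aaf
meae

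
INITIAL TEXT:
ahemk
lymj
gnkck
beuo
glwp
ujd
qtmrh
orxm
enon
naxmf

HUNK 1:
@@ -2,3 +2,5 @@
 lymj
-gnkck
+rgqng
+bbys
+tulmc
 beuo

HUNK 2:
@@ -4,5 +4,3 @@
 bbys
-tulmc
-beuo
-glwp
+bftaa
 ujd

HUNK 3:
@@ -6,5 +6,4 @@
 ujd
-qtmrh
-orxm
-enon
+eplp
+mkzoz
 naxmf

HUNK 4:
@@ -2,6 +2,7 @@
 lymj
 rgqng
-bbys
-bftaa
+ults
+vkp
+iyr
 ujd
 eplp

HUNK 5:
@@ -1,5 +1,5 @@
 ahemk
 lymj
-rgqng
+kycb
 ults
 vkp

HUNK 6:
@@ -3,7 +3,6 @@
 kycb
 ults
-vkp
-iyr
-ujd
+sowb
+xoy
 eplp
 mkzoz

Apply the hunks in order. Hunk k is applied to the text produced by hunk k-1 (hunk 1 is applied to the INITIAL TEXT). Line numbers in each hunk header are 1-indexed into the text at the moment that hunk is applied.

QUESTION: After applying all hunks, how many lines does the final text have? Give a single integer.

Answer: 9

Derivation:
Hunk 1: at line 2 remove [gnkck] add [rgqng,bbys,tulmc] -> 12 lines: ahemk lymj rgqng bbys tulmc beuo glwp ujd qtmrh orxm enon naxmf
Hunk 2: at line 4 remove [tulmc,beuo,glwp] add [bftaa] -> 10 lines: ahemk lymj rgqng bbys bftaa ujd qtmrh orxm enon naxmf
Hunk 3: at line 6 remove [qtmrh,orxm,enon] add [eplp,mkzoz] -> 9 lines: ahemk lymj rgqng bbys bftaa ujd eplp mkzoz naxmf
Hunk 4: at line 2 remove [bbys,bftaa] add [ults,vkp,iyr] -> 10 lines: ahemk lymj rgqng ults vkp iyr ujd eplp mkzoz naxmf
Hunk 5: at line 1 remove [rgqng] add [kycb] -> 10 lines: ahemk lymj kycb ults vkp iyr ujd eplp mkzoz naxmf
Hunk 6: at line 3 remove [vkp,iyr,ujd] add [sowb,xoy] -> 9 lines: ahemk lymj kycb ults sowb xoy eplp mkzoz naxmf
Final line count: 9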